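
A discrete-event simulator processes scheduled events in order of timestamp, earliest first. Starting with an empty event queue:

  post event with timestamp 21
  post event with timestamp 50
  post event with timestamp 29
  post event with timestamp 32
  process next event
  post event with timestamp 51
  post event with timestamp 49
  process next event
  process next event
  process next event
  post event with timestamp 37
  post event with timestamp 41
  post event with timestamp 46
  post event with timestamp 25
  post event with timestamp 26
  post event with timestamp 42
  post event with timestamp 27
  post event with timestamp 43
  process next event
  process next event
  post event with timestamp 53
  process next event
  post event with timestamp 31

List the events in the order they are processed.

21 → 29 → 32 → 49 → 25 → 26 → 27

insert 21 → {21}
insert 50 → {21, 50}
insert 29 → {21, 29, 50}
insert 32 → {21, 29, 32, 50}
process next event → 21; now {29, 32, 50}
insert 51 → {29, 32, 50, 51}
insert 49 → {29, 32, 49, 50, 51}
process next event → 29; now {32, 49, 50, 51}
process next event → 32; now {49, 50, 51}
process next event → 49; now {50, 51}
insert 37 → {37, 50, 51}
insert 41 → {37, 41, 50, 51}
insert 46 → {37, 41, 46, 50, 51}
insert 25 → {25, 37, 41, 46, 50, 51}
insert 26 → {25, 26, 37, 41, 46, 50, 51}
insert 42 → {25, 26, 37, 41, 42, 46, 50, 51}
insert 27 → {25, 26, 27, 37, 41, 42, 46, 50, 51}
insert 43 → {25, 26, 27, 37, 41, 42, 43, 46, 50, 51}
process next event → 25; now {26, 27, 37, 41, 42, 43, 46, 50, 51}
process next event → 26; now {27, 37, 41, 42, 43, 46, 50, 51}
insert 53 → {27, 37, 41, 42, 43, 46, 50, 51, 53}
process next event → 27; now {37, 41, 42, 43, 46, 50, 51, 53}
insert 31 → {31, 37, 41, 42, 43, 46, 50, 51, 53}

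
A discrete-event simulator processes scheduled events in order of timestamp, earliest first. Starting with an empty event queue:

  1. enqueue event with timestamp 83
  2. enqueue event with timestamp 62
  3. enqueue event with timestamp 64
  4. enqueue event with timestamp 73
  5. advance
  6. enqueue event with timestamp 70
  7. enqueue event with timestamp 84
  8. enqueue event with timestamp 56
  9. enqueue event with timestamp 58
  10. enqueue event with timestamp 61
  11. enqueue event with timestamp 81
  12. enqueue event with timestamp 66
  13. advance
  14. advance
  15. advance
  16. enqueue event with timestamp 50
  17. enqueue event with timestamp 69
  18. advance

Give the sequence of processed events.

insert 83 → {83}
insert 62 → {62, 83}
insert 64 → {62, 64, 83}
insert 73 → {62, 64, 73, 83}
advance → 62; now {64, 73, 83}
insert 70 → {64, 70, 73, 83}
insert 84 → {64, 70, 73, 83, 84}
insert 56 → {56, 64, 70, 73, 83, 84}
insert 58 → {56, 58, 64, 70, 73, 83, 84}
insert 61 → {56, 58, 61, 64, 70, 73, 83, 84}
insert 81 → {56, 58, 61, 64, 70, 73, 81, 83, 84}
insert 66 → {56, 58, 61, 64, 66, 70, 73, 81, 83, 84}
advance → 56; now {58, 61, 64, 66, 70, 73, 81, 83, 84}
advance → 58; now {61, 64, 66, 70, 73, 81, 83, 84}
advance → 61; now {64, 66, 70, 73, 81, 83, 84}
insert 50 → {50, 64, 66, 70, 73, 81, 83, 84}
insert 69 → {50, 64, 66, 69, 70, 73, 81, 83, 84}
advance → 50; now {64, 66, 69, 70, 73, 81, 83, 84}

62, 56, 58, 61, 50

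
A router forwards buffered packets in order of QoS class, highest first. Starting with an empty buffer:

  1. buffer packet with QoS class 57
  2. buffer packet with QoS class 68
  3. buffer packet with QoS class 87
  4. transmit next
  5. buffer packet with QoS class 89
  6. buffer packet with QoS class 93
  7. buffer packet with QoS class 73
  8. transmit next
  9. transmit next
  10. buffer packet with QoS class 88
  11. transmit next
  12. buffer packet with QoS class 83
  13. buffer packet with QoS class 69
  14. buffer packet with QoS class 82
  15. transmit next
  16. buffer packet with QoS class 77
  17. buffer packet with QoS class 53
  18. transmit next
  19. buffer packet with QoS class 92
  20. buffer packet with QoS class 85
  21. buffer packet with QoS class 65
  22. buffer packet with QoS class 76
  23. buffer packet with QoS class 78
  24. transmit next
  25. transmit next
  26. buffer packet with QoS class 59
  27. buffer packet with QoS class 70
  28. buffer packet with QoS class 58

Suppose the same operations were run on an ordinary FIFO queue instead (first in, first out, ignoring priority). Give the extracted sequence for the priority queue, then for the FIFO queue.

priority queue: 87, 93, 89, 88, 83, 82, 92, 85; FIFO queue: 57 → 68 → 87 → 89 → 93 → 73 → 88 → 83

insert 57 → {57}
insert 68 → {68, 57}
insert 87 → {87, 68, 57}
transmit next → 87; now {68, 57}
insert 89 → {89, 68, 57}
insert 93 → {93, 89, 68, 57}
insert 73 → {93, 89, 73, 68, 57}
transmit next → 93; now {89, 73, 68, 57}
transmit next → 89; now {73, 68, 57}
insert 88 → {88, 73, 68, 57}
transmit next → 88; now {73, 68, 57}
insert 83 → {83, 73, 68, 57}
insert 69 → {83, 73, 69, 68, 57}
insert 82 → {83, 82, 73, 69, 68, 57}
transmit next → 83; now {82, 73, 69, 68, 57}
insert 77 → {82, 77, 73, 69, 68, 57}
insert 53 → {82, 77, 73, 69, 68, 57, 53}
transmit next → 82; now {77, 73, 69, 68, 57, 53}
insert 92 → {92, 77, 73, 69, 68, 57, 53}
insert 85 → {92, 85, 77, 73, 69, 68, 57, 53}
insert 65 → {92, 85, 77, 73, 69, 68, 65, 57, 53}
insert 76 → {92, 85, 77, 76, 73, 69, 68, 65, 57, 53}
insert 78 → {92, 85, 78, 77, 76, 73, 69, 68, 65, 57, 53}
transmit next → 92; now {85, 78, 77, 76, 73, 69, 68, 65, 57, 53}
transmit next → 85; now {78, 77, 76, 73, 69, 68, 65, 57, 53}
insert 59 → {78, 77, 76, 73, 69, 68, 65, 59, 57, 53}
insert 70 → {78, 77, 76, 73, 70, 69, 68, 65, 59, 57, 53}
insert 58 → {78, 77, 76, 73, 70, 69, 68, 65, 59, 58, 57, 53}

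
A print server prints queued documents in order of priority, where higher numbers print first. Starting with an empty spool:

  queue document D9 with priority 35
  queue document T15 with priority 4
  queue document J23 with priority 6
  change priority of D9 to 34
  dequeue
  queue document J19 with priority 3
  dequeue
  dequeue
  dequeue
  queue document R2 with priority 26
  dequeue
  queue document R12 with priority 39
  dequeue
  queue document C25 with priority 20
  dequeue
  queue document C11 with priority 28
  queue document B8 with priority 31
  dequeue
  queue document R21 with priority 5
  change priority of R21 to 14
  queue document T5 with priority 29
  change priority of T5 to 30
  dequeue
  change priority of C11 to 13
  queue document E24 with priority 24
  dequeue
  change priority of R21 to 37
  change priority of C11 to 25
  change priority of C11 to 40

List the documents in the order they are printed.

add D9 (priority 35) → {D9:35}
add T15 (priority 4) → {D9:35, T15:4}
add J23 (priority 6) → {D9:35, J23:6, T15:4}
update D9 to priority 34 → {D9:34, J23:6, T15:4}
dequeue → D9; now {J23:6, T15:4}
add J19 (priority 3) → {J23:6, T15:4, J19:3}
dequeue → J23; now {T15:4, J19:3}
dequeue → T15; now {J19:3}
dequeue → J19; now {}
add R2 (priority 26) → {R2:26}
dequeue → R2; now {}
add R12 (priority 39) → {R12:39}
dequeue → R12; now {}
add C25 (priority 20) → {C25:20}
dequeue → C25; now {}
add C11 (priority 28) → {C11:28}
add B8 (priority 31) → {B8:31, C11:28}
dequeue → B8; now {C11:28}
add R21 (priority 5) → {C11:28, R21:5}
update R21 to priority 14 → {C11:28, R21:14}
add T5 (priority 29) → {T5:29, C11:28, R21:14}
update T5 to priority 30 → {T5:30, C11:28, R21:14}
dequeue → T5; now {C11:28, R21:14}
update C11 to priority 13 → {R21:14, C11:13}
add E24 (priority 24) → {E24:24, R21:14, C11:13}
dequeue → E24; now {R21:14, C11:13}
update R21 to priority 37 → {R21:37, C11:13}
update C11 to priority 25 → {R21:37, C11:25}
update C11 to priority 40 → {C11:40, R21:37}

D9 → J23 → T15 → J19 → R2 → R12 → C25 → B8 → T5 → E24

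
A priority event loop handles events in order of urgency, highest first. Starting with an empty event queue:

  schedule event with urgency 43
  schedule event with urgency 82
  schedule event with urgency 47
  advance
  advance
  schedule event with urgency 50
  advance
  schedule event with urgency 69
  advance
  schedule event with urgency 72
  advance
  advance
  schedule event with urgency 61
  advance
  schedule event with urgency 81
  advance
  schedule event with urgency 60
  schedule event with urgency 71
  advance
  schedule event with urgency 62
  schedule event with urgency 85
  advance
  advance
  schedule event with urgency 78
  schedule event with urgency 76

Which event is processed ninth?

insert 43 → {43}
insert 82 → {82, 43}
insert 47 → {82, 47, 43}
advance → 82; now {47, 43}
advance → 47; now {43}
insert 50 → {50, 43}
advance → 50; now {43}
insert 69 → {69, 43}
advance → 69; now {43}
insert 72 → {72, 43}
advance → 72; now {43}
advance → 43; now {}
insert 61 → {61}
advance → 61; now {}
insert 81 → {81}
advance → 81; now {}
insert 60 → {60}
insert 71 → {71, 60}
advance → 71; now {60}
insert 62 → {62, 60}
insert 85 → {85, 62, 60}
advance → 85; now {62, 60}
advance → 62; now {60}
insert 78 → {78, 60}
insert 76 → {78, 76, 60}

71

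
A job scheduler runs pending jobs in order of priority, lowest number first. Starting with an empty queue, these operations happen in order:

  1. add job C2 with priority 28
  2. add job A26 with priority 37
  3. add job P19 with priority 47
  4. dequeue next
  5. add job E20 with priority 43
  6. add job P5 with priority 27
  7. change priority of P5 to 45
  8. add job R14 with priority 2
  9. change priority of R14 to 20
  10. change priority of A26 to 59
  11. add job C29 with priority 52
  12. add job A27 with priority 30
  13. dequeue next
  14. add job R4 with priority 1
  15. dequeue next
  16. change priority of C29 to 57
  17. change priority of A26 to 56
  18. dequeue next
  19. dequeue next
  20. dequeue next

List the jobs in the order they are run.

add C2 (priority 28) → {C2:28}
add A26 (priority 37) → {C2:28, A26:37}
add P19 (priority 47) → {C2:28, A26:37, P19:47}
dequeue next → C2; now {A26:37, P19:47}
add E20 (priority 43) → {A26:37, E20:43, P19:47}
add P5 (priority 27) → {P5:27, A26:37, E20:43, P19:47}
update P5 to priority 45 → {A26:37, E20:43, P5:45, P19:47}
add R14 (priority 2) → {R14:2, A26:37, E20:43, P5:45, P19:47}
update R14 to priority 20 → {R14:20, A26:37, E20:43, P5:45, P19:47}
update A26 to priority 59 → {R14:20, E20:43, P5:45, P19:47, A26:59}
add C29 (priority 52) → {R14:20, E20:43, P5:45, P19:47, C29:52, A26:59}
add A27 (priority 30) → {R14:20, A27:30, E20:43, P5:45, P19:47, C29:52, A26:59}
dequeue next → R14; now {A27:30, E20:43, P5:45, P19:47, C29:52, A26:59}
add R4 (priority 1) → {R4:1, A27:30, E20:43, P5:45, P19:47, C29:52, A26:59}
dequeue next → R4; now {A27:30, E20:43, P5:45, P19:47, C29:52, A26:59}
update C29 to priority 57 → {A27:30, E20:43, P5:45, P19:47, C29:57, A26:59}
update A26 to priority 56 → {A27:30, E20:43, P5:45, P19:47, A26:56, C29:57}
dequeue next → A27; now {E20:43, P5:45, P19:47, A26:56, C29:57}
dequeue next → E20; now {P5:45, P19:47, A26:56, C29:57}
dequeue next → P5; now {P19:47, A26:56, C29:57}

C2, R14, R4, A27, E20, P5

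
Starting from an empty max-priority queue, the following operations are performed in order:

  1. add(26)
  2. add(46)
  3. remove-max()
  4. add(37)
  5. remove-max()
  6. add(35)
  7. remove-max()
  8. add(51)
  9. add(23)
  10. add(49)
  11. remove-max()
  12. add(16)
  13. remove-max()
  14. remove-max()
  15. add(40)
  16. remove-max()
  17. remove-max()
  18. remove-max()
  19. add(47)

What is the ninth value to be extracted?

16

insert 26 → {26}
insert 46 → {46, 26}
remove-max → 46; now {26}
insert 37 → {37, 26}
remove-max → 37; now {26}
insert 35 → {35, 26}
remove-max → 35; now {26}
insert 51 → {51, 26}
insert 23 → {51, 26, 23}
insert 49 → {51, 49, 26, 23}
remove-max → 51; now {49, 26, 23}
insert 16 → {49, 26, 23, 16}
remove-max → 49; now {26, 23, 16}
remove-max → 26; now {23, 16}
insert 40 → {40, 23, 16}
remove-max → 40; now {23, 16}
remove-max → 23; now {16}
remove-max → 16; now {}
insert 47 → {47}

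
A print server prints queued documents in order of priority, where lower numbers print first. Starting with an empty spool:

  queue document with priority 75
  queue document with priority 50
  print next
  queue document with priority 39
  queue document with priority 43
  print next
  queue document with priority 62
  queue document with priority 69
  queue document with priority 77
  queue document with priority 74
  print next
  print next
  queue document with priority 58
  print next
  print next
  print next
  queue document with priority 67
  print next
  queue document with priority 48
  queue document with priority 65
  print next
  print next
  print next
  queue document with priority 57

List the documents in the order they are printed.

insert 75 → {75}
insert 50 → {50, 75}
print next → 50; now {75}
insert 39 → {39, 75}
insert 43 → {39, 43, 75}
print next → 39; now {43, 75}
insert 62 → {43, 62, 75}
insert 69 → {43, 62, 69, 75}
insert 77 → {43, 62, 69, 75, 77}
insert 74 → {43, 62, 69, 74, 75, 77}
print next → 43; now {62, 69, 74, 75, 77}
print next → 62; now {69, 74, 75, 77}
insert 58 → {58, 69, 74, 75, 77}
print next → 58; now {69, 74, 75, 77}
print next → 69; now {74, 75, 77}
print next → 74; now {75, 77}
insert 67 → {67, 75, 77}
print next → 67; now {75, 77}
insert 48 → {48, 75, 77}
insert 65 → {48, 65, 75, 77}
print next → 48; now {65, 75, 77}
print next → 65; now {75, 77}
print next → 75; now {77}
insert 57 → {57, 77}

50 → 39 → 43 → 62 → 58 → 69 → 74 → 67 → 48 → 65 → 75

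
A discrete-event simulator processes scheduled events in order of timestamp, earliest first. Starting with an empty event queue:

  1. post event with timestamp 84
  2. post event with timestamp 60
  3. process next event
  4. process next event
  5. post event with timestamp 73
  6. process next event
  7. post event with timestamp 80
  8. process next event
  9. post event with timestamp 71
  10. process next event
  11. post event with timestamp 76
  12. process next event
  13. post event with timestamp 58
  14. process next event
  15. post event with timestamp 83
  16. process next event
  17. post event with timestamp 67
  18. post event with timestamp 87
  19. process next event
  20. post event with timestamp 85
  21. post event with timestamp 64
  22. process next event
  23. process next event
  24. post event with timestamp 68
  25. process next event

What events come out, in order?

[60, 84, 73, 80, 71, 76, 58, 83, 67, 64, 85, 68]

insert 84 → {84}
insert 60 → {60, 84}
process next event → 60; now {84}
process next event → 84; now {}
insert 73 → {73}
process next event → 73; now {}
insert 80 → {80}
process next event → 80; now {}
insert 71 → {71}
process next event → 71; now {}
insert 76 → {76}
process next event → 76; now {}
insert 58 → {58}
process next event → 58; now {}
insert 83 → {83}
process next event → 83; now {}
insert 67 → {67}
insert 87 → {67, 87}
process next event → 67; now {87}
insert 85 → {85, 87}
insert 64 → {64, 85, 87}
process next event → 64; now {85, 87}
process next event → 85; now {87}
insert 68 → {68, 87}
process next event → 68; now {87}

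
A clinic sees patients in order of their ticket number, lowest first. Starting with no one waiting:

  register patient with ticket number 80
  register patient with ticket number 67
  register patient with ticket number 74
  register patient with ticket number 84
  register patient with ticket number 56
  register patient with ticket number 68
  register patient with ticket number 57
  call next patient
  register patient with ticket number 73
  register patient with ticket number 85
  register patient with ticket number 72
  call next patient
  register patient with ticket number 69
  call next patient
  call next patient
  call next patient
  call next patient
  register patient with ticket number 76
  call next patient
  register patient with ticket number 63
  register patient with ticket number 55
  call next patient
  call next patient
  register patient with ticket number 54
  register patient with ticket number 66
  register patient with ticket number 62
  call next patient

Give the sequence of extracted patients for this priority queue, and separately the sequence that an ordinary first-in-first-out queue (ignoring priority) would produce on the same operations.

priority queue: [56, 57, 67, 68, 69, 72, 73, 55, 63, 54]; FIFO queue: [80, 67, 74, 84, 56, 68, 57, 73, 85, 72]

insert 80 → {80}
insert 67 → {67, 80}
insert 74 → {67, 74, 80}
insert 84 → {67, 74, 80, 84}
insert 56 → {56, 67, 74, 80, 84}
insert 68 → {56, 67, 68, 74, 80, 84}
insert 57 → {56, 57, 67, 68, 74, 80, 84}
call next patient → 56; now {57, 67, 68, 74, 80, 84}
insert 73 → {57, 67, 68, 73, 74, 80, 84}
insert 85 → {57, 67, 68, 73, 74, 80, 84, 85}
insert 72 → {57, 67, 68, 72, 73, 74, 80, 84, 85}
call next patient → 57; now {67, 68, 72, 73, 74, 80, 84, 85}
insert 69 → {67, 68, 69, 72, 73, 74, 80, 84, 85}
call next patient → 67; now {68, 69, 72, 73, 74, 80, 84, 85}
call next patient → 68; now {69, 72, 73, 74, 80, 84, 85}
call next patient → 69; now {72, 73, 74, 80, 84, 85}
call next patient → 72; now {73, 74, 80, 84, 85}
insert 76 → {73, 74, 76, 80, 84, 85}
call next patient → 73; now {74, 76, 80, 84, 85}
insert 63 → {63, 74, 76, 80, 84, 85}
insert 55 → {55, 63, 74, 76, 80, 84, 85}
call next patient → 55; now {63, 74, 76, 80, 84, 85}
call next patient → 63; now {74, 76, 80, 84, 85}
insert 54 → {54, 74, 76, 80, 84, 85}
insert 66 → {54, 66, 74, 76, 80, 84, 85}
insert 62 → {54, 62, 66, 74, 76, 80, 84, 85}
call next patient → 54; now {62, 66, 74, 76, 80, 84, 85}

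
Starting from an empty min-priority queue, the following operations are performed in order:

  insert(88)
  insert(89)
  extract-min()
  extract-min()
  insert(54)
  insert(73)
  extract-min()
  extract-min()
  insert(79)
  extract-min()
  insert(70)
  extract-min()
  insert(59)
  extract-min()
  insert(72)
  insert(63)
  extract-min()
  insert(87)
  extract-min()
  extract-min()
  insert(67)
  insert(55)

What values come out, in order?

insert 88 → {88}
insert 89 → {88, 89}
extract-min → 88; now {89}
extract-min → 89; now {}
insert 54 → {54}
insert 73 → {54, 73}
extract-min → 54; now {73}
extract-min → 73; now {}
insert 79 → {79}
extract-min → 79; now {}
insert 70 → {70}
extract-min → 70; now {}
insert 59 → {59}
extract-min → 59; now {}
insert 72 → {72}
insert 63 → {63, 72}
extract-min → 63; now {72}
insert 87 → {72, 87}
extract-min → 72; now {87}
extract-min → 87; now {}
insert 67 → {67}
insert 55 → {55, 67}

[88, 89, 54, 73, 79, 70, 59, 63, 72, 87]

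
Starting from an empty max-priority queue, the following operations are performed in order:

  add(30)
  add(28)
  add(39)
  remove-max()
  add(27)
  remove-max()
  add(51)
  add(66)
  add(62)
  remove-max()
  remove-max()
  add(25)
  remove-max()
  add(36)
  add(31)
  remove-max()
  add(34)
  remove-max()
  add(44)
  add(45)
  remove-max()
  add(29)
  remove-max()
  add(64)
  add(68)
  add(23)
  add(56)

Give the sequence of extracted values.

insert 30 → {30}
insert 28 → {30, 28}
insert 39 → {39, 30, 28}
remove-max → 39; now {30, 28}
insert 27 → {30, 28, 27}
remove-max → 30; now {28, 27}
insert 51 → {51, 28, 27}
insert 66 → {66, 51, 28, 27}
insert 62 → {66, 62, 51, 28, 27}
remove-max → 66; now {62, 51, 28, 27}
remove-max → 62; now {51, 28, 27}
insert 25 → {51, 28, 27, 25}
remove-max → 51; now {28, 27, 25}
insert 36 → {36, 28, 27, 25}
insert 31 → {36, 31, 28, 27, 25}
remove-max → 36; now {31, 28, 27, 25}
insert 34 → {34, 31, 28, 27, 25}
remove-max → 34; now {31, 28, 27, 25}
insert 44 → {44, 31, 28, 27, 25}
insert 45 → {45, 44, 31, 28, 27, 25}
remove-max → 45; now {44, 31, 28, 27, 25}
insert 29 → {44, 31, 29, 28, 27, 25}
remove-max → 44; now {31, 29, 28, 27, 25}
insert 64 → {64, 31, 29, 28, 27, 25}
insert 68 → {68, 64, 31, 29, 28, 27, 25}
insert 23 → {68, 64, 31, 29, 28, 27, 25, 23}
insert 56 → {68, 64, 56, 31, 29, 28, 27, 25, 23}

39, 30, 66, 62, 51, 36, 34, 45, 44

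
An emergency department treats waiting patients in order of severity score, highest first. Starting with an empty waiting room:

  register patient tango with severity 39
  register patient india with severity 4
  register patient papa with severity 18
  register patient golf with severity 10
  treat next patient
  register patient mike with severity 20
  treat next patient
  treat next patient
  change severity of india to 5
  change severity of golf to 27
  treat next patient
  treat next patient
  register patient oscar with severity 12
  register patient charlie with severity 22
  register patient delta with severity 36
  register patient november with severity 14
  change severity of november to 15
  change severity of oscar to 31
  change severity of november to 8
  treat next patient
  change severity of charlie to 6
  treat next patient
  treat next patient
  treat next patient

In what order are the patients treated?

add tango (severity 39) → {tango:39}
add india (severity 4) → {tango:39, india:4}
add papa (severity 18) → {tango:39, papa:18, india:4}
add golf (severity 10) → {tango:39, papa:18, golf:10, india:4}
treat next patient → tango; now {papa:18, golf:10, india:4}
add mike (severity 20) → {mike:20, papa:18, golf:10, india:4}
treat next patient → mike; now {papa:18, golf:10, india:4}
treat next patient → papa; now {golf:10, india:4}
update india to severity 5 → {golf:10, india:5}
update golf to severity 27 → {golf:27, india:5}
treat next patient → golf; now {india:5}
treat next patient → india; now {}
add oscar (severity 12) → {oscar:12}
add charlie (severity 22) → {charlie:22, oscar:12}
add delta (severity 36) → {delta:36, charlie:22, oscar:12}
add november (severity 14) → {delta:36, charlie:22, november:14, oscar:12}
update november to severity 15 → {delta:36, charlie:22, november:15, oscar:12}
update oscar to severity 31 → {delta:36, oscar:31, charlie:22, november:15}
update november to severity 8 → {delta:36, oscar:31, charlie:22, november:8}
treat next patient → delta; now {oscar:31, charlie:22, november:8}
update charlie to severity 6 → {oscar:31, november:8, charlie:6}
treat next patient → oscar; now {november:8, charlie:6}
treat next patient → november; now {charlie:6}
treat next patient → charlie; now {}

tango → mike → papa → golf → india → delta → oscar → november → charlie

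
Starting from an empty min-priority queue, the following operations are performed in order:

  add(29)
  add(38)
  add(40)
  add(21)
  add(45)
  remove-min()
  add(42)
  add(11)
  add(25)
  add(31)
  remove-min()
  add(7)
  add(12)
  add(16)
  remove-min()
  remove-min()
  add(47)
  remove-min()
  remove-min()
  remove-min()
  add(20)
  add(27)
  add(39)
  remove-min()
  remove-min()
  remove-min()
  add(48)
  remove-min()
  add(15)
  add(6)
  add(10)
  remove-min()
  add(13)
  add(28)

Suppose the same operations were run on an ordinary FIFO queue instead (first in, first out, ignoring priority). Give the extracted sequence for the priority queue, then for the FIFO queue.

priority queue: 21, 11, 7, 12, 16, 25, 29, 20, 27, 31, 38, 6; FIFO queue: [29, 38, 40, 21, 45, 42, 11, 25, 31, 7, 12, 16]

insert 29 → {29}
insert 38 → {29, 38}
insert 40 → {29, 38, 40}
insert 21 → {21, 29, 38, 40}
insert 45 → {21, 29, 38, 40, 45}
remove-min → 21; now {29, 38, 40, 45}
insert 42 → {29, 38, 40, 42, 45}
insert 11 → {11, 29, 38, 40, 42, 45}
insert 25 → {11, 25, 29, 38, 40, 42, 45}
insert 31 → {11, 25, 29, 31, 38, 40, 42, 45}
remove-min → 11; now {25, 29, 31, 38, 40, 42, 45}
insert 7 → {7, 25, 29, 31, 38, 40, 42, 45}
insert 12 → {7, 12, 25, 29, 31, 38, 40, 42, 45}
insert 16 → {7, 12, 16, 25, 29, 31, 38, 40, 42, 45}
remove-min → 7; now {12, 16, 25, 29, 31, 38, 40, 42, 45}
remove-min → 12; now {16, 25, 29, 31, 38, 40, 42, 45}
insert 47 → {16, 25, 29, 31, 38, 40, 42, 45, 47}
remove-min → 16; now {25, 29, 31, 38, 40, 42, 45, 47}
remove-min → 25; now {29, 31, 38, 40, 42, 45, 47}
remove-min → 29; now {31, 38, 40, 42, 45, 47}
insert 20 → {20, 31, 38, 40, 42, 45, 47}
insert 27 → {20, 27, 31, 38, 40, 42, 45, 47}
insert 39 → {20, 27, 31, 38, 39, 40, 42, 45, 47}
remove-min → 20; now {27, 31, 38, 39, 40, 42, 45, 47}
remove-min → 27; now {31, 38, 39, 40, 42, 45, 47}
remove-min → 31; now {38, 39, 40, 42, 45, 47}
insert 48 → {38, 39, 40, 42, 45, 47, 48}
remove-min → 38; now {39, 40, 42, 45, 47, 48}
insert 15 → {15, 39, 40, 42, 45, 47, 48}
insert 6 → {6, 15, 39, 40, 42, 45, 47, 48}
insert 10 → {6, 10, 15, 39, 40, 42, 45, 47, 48}
remove-min → 6; now {10, 15, 39, 40, 42, 45, 47, 48}
insert 13 → {10, 13, 15, 39, 40, 42, 45, 47, 48}
insert 28 → {10, 13, 15, 28, 39, 40, 42, 45, 47, 48}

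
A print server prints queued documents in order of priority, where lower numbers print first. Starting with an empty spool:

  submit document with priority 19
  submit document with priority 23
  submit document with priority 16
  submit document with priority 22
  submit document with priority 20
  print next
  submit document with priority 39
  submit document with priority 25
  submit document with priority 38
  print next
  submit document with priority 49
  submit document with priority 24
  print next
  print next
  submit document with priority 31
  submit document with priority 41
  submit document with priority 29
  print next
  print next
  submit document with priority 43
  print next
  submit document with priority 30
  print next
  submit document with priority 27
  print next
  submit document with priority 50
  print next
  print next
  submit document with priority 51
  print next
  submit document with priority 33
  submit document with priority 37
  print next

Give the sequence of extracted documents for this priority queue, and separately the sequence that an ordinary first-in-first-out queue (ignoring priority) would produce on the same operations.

priority queue: 16, 19, 20, 22, 23, 24, 25, 29, 27, 30, 31, 38, 33; FIFO queue: 19, 23, 16, 22, 20, 39, 25, 38, 49, 24, 31, 41, 29

insert 19 → {19}
insert 23 → {19, 23}
insert 16 → {16, 19, 23}
insert 22 → {16, 19, 22, 23}
insert 20 → {16, 19, 20, 22, 23}
print next → 16; now {19, 20, 22, 23}
insert 39 → {19, 20, 22, 23, 39}
insert 25 → {19, 20, 22, 23, 25, 39}
insert 38 → {19, 20, 22, 23, 25, 38, 39}
print next → 19; now {20, 22, 23, 25, 38, 39}
insert 49 → {20, 22, 23, 25, 38, 39, 49}
insert 24 → {20, 22, 23, 24, 25, 38, 39, 49}
print next → 20; now {22, 23, 24, 25, 38, 39, 49}
print next → 22; now {23, 24, 25, 38, 39, 49}
insert 31 → {23, 24, 25, 31, 38, 39, 49}
insert 41 → {23, 24, 25, 31, 38, 39, 41, 49}
insert 29 → {23, 24, 25, 29, 31, 38, 39, 41, 49}
print next → 23; now {24, 25, 29, 31, 38, 39, 41, 49}
print next → 24; now {25, 29, 31, 38, 39, 41, 49}
insert 43 → {25, 29, 31, 38, 39, 41, 43, 49}
print next → 25; now {29, 31, 38, 39, 41, 43, 49}
insert 30 → {29, 30, 31, 38, 39, 41, 43, 49}
print next → 29; now {30, 31, 38, 39, 41, 43, 49}
insert 27 → {27, 30, 31, 38, 39, 41, 43, 49}
print next → 27; now {30, 31, 38, 39, 41, 43, 49}
insert 50 → {30, 31, 38, 39, 41, 43, 49, 50}
print next → 30; now {31, 38, 39, 41, 43, 49, 50}
print next → 31; now {38, 39, 41, 43, 49, 50}
insert 51 → {38, 39, 41, 43, 49, 50, 51}
print next → 38; now {39, 41, 43, 49, 50, 51}
insert 33 → {33, 39, 41, 43, 49, 50, 51}
insert 37 → {33, 37, 39, 41, 43, 49, 50, 51}
print next → 33; now {37, 39, 41, 43, 49, 50, 51}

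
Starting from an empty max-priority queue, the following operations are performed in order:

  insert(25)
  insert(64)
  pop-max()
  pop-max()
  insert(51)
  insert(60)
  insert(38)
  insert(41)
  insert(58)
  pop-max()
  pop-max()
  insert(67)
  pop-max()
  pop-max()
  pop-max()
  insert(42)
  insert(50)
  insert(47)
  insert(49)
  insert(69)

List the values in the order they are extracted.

insert 25 → {25}
insert 64 → {64, 25}
pop-max → 64; now {25}
pop-max → 25; now {}
insert 51 → {51}
insert 60 → {60, 51}
insert 38 → {60, 51, 38}
insert 41 → {60, 51, 41, 38}
insert 58 → {60, 58, 51, 41, 38}
pop-max → 60; now {58, 51, 41, 38}
pop-max → 58; now {51, 41, 38}
insert 67 → {67, 51, 41, 38}
pop-max → 67; now {51, 41, 38}
pop-max → 51; now {41, 38}
pop-max → 41; now {38}
insert 42 → {42, 38}
insert 50 → {50, 42, 38}
insert 47 → {50, 47, 42, 38}
insert 49 → {50, 49, 47, 42, 38}
insert 69 → {69, 50, 49, 47, 42, 38}

64, 25, 60, 58, 67, 51, 41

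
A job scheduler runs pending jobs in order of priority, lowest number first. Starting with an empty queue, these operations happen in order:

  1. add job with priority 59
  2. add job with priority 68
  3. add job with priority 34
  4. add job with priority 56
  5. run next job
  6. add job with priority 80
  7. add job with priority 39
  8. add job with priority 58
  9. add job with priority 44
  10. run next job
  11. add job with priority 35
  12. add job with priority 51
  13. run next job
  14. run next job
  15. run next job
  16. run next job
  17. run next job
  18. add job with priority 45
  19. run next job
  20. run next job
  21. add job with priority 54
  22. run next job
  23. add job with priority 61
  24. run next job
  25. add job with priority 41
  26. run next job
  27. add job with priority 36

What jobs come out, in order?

34, 39, 35, 44, 51, 56, 58, 45, 59, 54, 61, 41

insert 59 → {59}
insert 68 → {59, 68}
insert 34 → {34, 59, 68}
insert 56 → {34, 56, 59, 68}
run next job → 34; now {56, 59, 68}
insert 80 → {56, 59, 68, 80}
insert 39 → {39, 56, 59, 68, 80}
insert 58 → {39, 56, 58, 59, 68, 80}
insert 44 → {39, 44, 56, 58, 59, 68, 80}
run next job → 39; now {44, 56, 58, 59, 68, 80}
insert 35 → {35, 44, 56, 58, 59, 68, 80}
insert 51 → {35, 44, 51, 56, 58, 59, 68, 80}
run next job → 35; now {44, 51, 56, 58, 59, 68, 80}
run next job → 44; now {51, 56, 58, 59, 68, 80}
run next job → 51; now {56, 58, 59, 68, 80}
run next job → 56; now {58, 59, 68, 80}
run next job → 58; now {59, 68, 80}
insert 45 → {45, 59, 68, 80}
run next job → 45; now {59, 68, 80}
run next job → 59; now {68, 80}
insert 54 → {54, 68, 80}
run next job → 54; now {68, 80}
insert 61 → {61, 68, 80}
run next job → 61; now {68, 80}
insert 41 → {41, 68, 80}
run next job → 41; now {68, 80}
insert 36 → {36, 68, 80}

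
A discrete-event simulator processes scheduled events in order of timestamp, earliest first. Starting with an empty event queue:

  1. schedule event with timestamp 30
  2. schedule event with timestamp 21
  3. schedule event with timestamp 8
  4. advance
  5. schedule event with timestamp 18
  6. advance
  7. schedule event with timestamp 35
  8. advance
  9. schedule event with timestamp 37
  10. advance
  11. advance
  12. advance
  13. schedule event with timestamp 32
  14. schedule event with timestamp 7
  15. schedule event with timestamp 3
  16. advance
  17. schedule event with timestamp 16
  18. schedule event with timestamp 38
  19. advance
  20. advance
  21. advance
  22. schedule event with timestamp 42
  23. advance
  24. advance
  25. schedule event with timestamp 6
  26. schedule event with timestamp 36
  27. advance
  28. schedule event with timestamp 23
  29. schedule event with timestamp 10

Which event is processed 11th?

38

insert 30 → {30}
insert 21 → {21, 30}
insert 8 → {8, 21, 30}
advance → 8; now {21, 30}
insert 18 → {18, 21, 30}
advance → 18; now {21, 30}
insert 35 → {21, 30, 35}
advance → 21; now {30, 35}
insert 37 → {30, 35, 37}
advance → 30; now {35, 37}
advance → 35; now {37}
advance → 37; now {}
insert 32 → {32}
insert 7 → {7, 32}
insert 3 → {3, 7, 32}
advance → 3; now {7, 32}
insert 16 → {7, 16, 32}
insert 38 → {7, 16, 32, 38}
advance → 7; now {16, 32, 38}
advance → 16; now {32, 38}
advance → 32; now {38}
insert 42 → {38, 42}
advance → 38; now {42}
advance → 42; now {}
insert 6 → {6}
insert 36 → {6, 36}
advance → 6; now {36}
insert 23 → {23, 36}
insert 10 → {10, 23, 36}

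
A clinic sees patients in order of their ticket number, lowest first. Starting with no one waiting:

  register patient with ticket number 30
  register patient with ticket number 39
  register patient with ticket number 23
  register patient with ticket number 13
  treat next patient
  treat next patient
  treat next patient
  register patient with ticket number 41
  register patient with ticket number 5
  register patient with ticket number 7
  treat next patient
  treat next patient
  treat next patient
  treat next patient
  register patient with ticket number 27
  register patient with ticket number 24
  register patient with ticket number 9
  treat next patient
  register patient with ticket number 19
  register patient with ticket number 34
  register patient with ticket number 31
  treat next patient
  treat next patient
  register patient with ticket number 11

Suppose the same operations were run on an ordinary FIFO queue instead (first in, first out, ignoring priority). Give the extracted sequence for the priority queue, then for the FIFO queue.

priority queue: [13, 23, 30, 5, 7, 39, 41, 9, 19, 24]; FIFO queue: 30 → 39 → 23 → 13 → 41 → 5 → 7 → 27 → 24 → 9

insert 30 → {30}
insert 39 → {30, 39}
insert 23 → {23, 30, 39}
insert 13 → {13, 23, 30, 39}
treat next patient → 13; now {23, 30, 39}
treat next patient → 23; now {30, 39}
treat next patient → 30; now {39}
insert 41 → {39, 41}
insert 5 → {5, 39, 41}
insert 7 → {5, 7, 39, 41}
treat next patient → 5; now {7, 39, 41}
treat next patient → 7; now {39, 41}
treat next patient → 39; now {41}
treat next patient → 41; now {}
insert 27 → {27}
insert 24 → {24, 27}
insert 9 → {9, 24, 27}
treat next patient → 9; now {24, 27}
insert 19 → {19, 24, 27}
insert 34 → {19, 24, 27, 34}
insert 31 → {19, 24, 27, 31, 34}
treat next patient → 19; now {24, 27, 31, 34}
treat next patient → 24; now {27, 31, 34}
insert 11 → {11, 27, 31, 34}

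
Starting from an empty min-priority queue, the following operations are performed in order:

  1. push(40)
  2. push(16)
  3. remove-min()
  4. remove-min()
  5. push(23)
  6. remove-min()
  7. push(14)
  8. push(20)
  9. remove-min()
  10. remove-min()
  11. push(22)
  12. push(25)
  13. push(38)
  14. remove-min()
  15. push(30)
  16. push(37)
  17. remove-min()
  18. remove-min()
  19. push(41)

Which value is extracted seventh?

25

insert 40 → {40}
insert 16 → {16, 40}
remove-min → 16; now {40}
remove-min → 40; now {}
insert 23 → {23}
remove-min → 23; now {}
insert 14 → {14}
insert 20 → {14, 20}
remove-min → 14; now {20}
remove-min → 20; now {}
insert 22 → {22}
insert 25 → {22, 25}
insert 38 → {22, 25, 38}
remove-min → 22; now {25, 38}
insert 30 → {25, 30, 38}
insert 37 → {25, 30, 37, 38}
remove-min → 25; now {30, 37, 38}
remove-min → 30; now {37, 38}
insert 41 → {37, 38, 41}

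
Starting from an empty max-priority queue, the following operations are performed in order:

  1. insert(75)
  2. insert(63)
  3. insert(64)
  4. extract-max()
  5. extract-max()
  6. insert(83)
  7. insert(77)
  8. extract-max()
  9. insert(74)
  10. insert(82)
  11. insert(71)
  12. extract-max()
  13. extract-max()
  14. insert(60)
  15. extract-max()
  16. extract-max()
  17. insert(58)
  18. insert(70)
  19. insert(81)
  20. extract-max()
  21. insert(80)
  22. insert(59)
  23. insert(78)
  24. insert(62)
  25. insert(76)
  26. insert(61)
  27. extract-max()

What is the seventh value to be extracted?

71

insert 75 → {75}
insert 63 → {75, 63}
insert 64 → {75, 64, 63}
extract-max → 75; now {64, 63}
extract-max → 64; now {63}
insert 83 → {83, 63}
insert 77 → {83, 77, 63}
extract-max → 83; now {77, 63}
insert 74 → {77, 74, 63}
insert 82 → {82, 77, 74, 63}
insert 71 → {82, 77, 74, 71, 63}
extract-max → 82; now {77, 74, 71, 63}
extract-max → 77; now {74, 71, 63}
insert 60 → {74, 71, 63, 60}
extract-max → 74; now {71, 63, 60}
extract-max → 71; now {63, 60}
insert 58 → {63, 60, 58}
insert 70 → {70, 63, 60, 58}
insert 81 → {81, 70, 63, 60, 58}
extract-max → 81; now {70, 63, 60, 58}
insert 80 → {80, 70, 63, 60, 58}
insert 59 → {80, 70, 63, 60, 59, 58}
insert 78 → {80, 78, 70, 63, 60, 59, 58}
insert 62 → {80, 78, 70, 63, 62, 60, 59, 58}
insert 76 → {80, 78, 76, 70, 63, 62, 60, 59, 58}
insert 61 → {80, 78, 76, 70, 63, 62, 61, 60, 59, 58}
extract-max → 80; now {78, 76, 70, 63, 62, 61, 60, 59, 58}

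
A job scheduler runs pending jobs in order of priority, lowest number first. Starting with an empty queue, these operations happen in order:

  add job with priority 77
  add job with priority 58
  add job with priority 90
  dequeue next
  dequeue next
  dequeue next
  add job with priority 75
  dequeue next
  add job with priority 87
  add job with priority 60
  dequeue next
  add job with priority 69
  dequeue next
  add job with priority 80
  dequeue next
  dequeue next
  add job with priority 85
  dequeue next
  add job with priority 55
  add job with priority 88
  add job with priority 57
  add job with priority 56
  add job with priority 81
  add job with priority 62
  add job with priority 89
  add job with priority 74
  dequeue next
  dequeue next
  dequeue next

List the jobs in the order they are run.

58, 77, 90, 75, 60, 69, 80, 87, 85, 55, 56, 57

insert 77 → {77}
insert 58 → {58, 77}
insert 90 → {58, 77, 90}
dequeue next → 58; now {77, 90}
dequeue next → 77; now {90}
dequeue next → 90; now {}
insert 75 → {75}
dequeue next → 75; now {}
insert 87 → {87}
insert 60 → {60, 87}
dequeue next → 60; now {87}
insert 69 → {69, 87}
dequeue next → 69; now {87}
insert 80 → {80, 87}
dequeue next → 80; now {87}
dequeue next → 87; now {}
insert 85 → {85}
dequeue next → 85; now {}
insert 55 → {55}
insert 88 → {55, 88}
insert 57 → {55, 57, 88}
insert 56 → {55, 56, 57, 88}
insert 81 → {55, 56, 57, 81, 88}
insert 62 → {55, 56, 57, 62, 81, 88}
insert 89 → {55, 56, 57, 62, 81, 88, 89}
insert 74 → {55, 56, 57, 62, 74, 81, 88, 89}
dequeue next → 55; now {56, 57, 62, 74, 81, 88, 89}
dequeue next → 56; now {57, 62, 74, 81, 88, 89}
dequeue next → 57; now {62, 74, 81, 88, 89}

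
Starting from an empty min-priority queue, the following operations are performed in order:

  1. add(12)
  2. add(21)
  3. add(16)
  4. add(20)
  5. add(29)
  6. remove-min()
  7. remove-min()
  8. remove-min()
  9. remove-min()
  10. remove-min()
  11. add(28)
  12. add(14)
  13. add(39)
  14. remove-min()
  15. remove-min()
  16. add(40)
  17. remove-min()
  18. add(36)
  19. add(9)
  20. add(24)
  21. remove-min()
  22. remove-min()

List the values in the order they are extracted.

12, 16, 20, 21, 29, 14, 28, 39, 9, 24

insert 12 → {12}
insert 21 → {12, 21}
insert 16 → {12, 16, 21}
insert 20 → {12, 16, 20, 21}
insert 29 → {12, 16, 20, 21, 29}
remove-min → 12; now {16, 20, 21, 29}
remove-min → 16; now {20, 21, 29}
remove-min → 20; now {21, 29}
remove-min → 21; now {29}
remove-min → 29; now {}
insert 28 → {28}
insert 14 → {14, 28}
insert 39 → {14, 28, 39}
remove-min → 14; now {28, 39}
remove-min → 28; now {39}
insert 40 → {39, 40}
remove-min → 39; now {40}
insert 36 → {36, 40}
insert 9 → {9, 36, 40}
insert 24 → {9, 24, 36, 40}
remove-min → 9; now {24, 36, 40}
remove-min → 24; now {36, 40}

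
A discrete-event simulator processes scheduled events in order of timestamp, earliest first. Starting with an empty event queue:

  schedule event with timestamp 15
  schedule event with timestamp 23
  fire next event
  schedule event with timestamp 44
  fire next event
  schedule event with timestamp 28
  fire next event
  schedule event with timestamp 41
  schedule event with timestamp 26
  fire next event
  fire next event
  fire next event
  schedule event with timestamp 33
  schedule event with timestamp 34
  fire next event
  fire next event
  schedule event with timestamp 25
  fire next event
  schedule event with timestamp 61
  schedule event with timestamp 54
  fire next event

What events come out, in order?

[15, 23, 28, 26, 41, 44, 33, 34, 25, 54]

insert 15 → {15}
insert 23 → {15, 23}
fire next event → 15; now {23}
insert 44 → {23, 44}
fire next event → 23; now {44}
insert 28 → {28, 44}
fire next event → 28; now {44}
insert 41 → {41, 44}
insert 26 → {26, 41, 44}
fire next event → 26; now {41, 44}
fire next event → 41; now {44}
fire next event → 44; now {}
insert 33 → {33}
insert 34 → {33, 34}
fire next event → 33; now {34}
fire next event → 34; now {}
insert 25 → {25}
fire next event → 25; now {}
insert 61 → {61}
insert 54 → {54, 61}
fire next event → 54; now {61}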